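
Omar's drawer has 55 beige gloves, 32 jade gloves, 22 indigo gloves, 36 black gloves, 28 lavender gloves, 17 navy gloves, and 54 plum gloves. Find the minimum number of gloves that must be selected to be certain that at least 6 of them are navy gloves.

In the worst case for collecting navy gloves, every non-navy glove comes out first.
There are 55 + 32 + 22 + 36 + 28 + 54 = 227 non-navy gloves altogether.
After those, each further glove must be navy, so 227 + 6 = 233 draws guarantee 6 navy gloves.

233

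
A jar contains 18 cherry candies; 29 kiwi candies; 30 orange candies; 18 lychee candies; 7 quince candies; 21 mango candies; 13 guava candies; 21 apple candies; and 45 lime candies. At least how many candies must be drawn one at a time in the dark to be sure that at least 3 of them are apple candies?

184

In the worst case for collecting apple candies, every non-apple candy comes out first.
There are 18 + 29 + 30 + 18 + 7 + 21 + 13 + 45 = 181 non-apple candies altogether.
After those, each further candy must be apple, so 181 + 3 = 184 draws guarantee 3 apple candies.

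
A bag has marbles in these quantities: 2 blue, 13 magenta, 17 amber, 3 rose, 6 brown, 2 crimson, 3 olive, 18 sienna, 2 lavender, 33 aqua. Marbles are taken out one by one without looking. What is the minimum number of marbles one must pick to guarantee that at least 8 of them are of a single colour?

47

The 10 colours are the holes; the marbles drawn are the pigeons.
To avoid 8 of any one colour, the worst case takes at most 7 of each colour, or every marble of a colour that has fewer than 7.
That gives 2 + 7 + 7 + 3 + 6 + 2 + 3 + 7 + 2 + 7 = 46 marbles with no colour reaching 8.
The next marble forces some colour to 8, so 46 + 1 = 47.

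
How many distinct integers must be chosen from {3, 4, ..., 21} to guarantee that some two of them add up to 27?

12

Group the elements by complementary pair {x, 27−x}: {6,21}, {7,20}, {8,19}, …, giving 8 two-element pairs and 3 integers whose partner 27−x falls outside [3,21].
Treating each of those 11 groups as a pigeonhole, one can pick one integer per group — 11 integers — with no two summing to 27.
The 12th integer lands in an occupied pair, forcing a sum of 27.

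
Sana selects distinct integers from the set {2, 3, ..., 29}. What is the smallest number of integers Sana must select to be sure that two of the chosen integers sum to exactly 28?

Group the elements by complementary pair {x, 28−x}: {2,26}, {3,25}, {4,24}, …, giving 12 two-element pairs, the single value 14 (it cannot pair with itself since the integers are distinct), and 3 integers whose partner 28−x falls outside [2,29].
Pigeonhole: treating each of those 16 groups as a pigeonhole, one can pick one integer per group — 16 integers — with no two summing to 28.
The 17th integer lands in an occupied pair, forcing a sum of 28.

17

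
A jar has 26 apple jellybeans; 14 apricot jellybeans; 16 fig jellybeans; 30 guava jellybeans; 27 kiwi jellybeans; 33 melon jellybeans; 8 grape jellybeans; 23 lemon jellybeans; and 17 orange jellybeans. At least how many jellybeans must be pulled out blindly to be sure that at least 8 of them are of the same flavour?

By the pigeonhole principle, the 9 flavours are the holes; the jellybeans drawn are the pigeons.
To avoid 8 of any one flavour, the worst case takes at most 7 of each flavour.
That gives 7 + 7 + 7 + 7 + 7 + 7 + 7 + 7 + 7 = 63 jellybeans with no flavour reaching 8.
The next jellybean forces some flavour to 8, so 63 + 1 = 64.

64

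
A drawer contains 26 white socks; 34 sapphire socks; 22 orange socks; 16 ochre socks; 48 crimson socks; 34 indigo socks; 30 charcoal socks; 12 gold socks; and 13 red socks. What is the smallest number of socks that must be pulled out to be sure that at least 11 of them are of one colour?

By pigeonhole, the 9 colours are the holes; the socks drawn are the pigeons.
To avoid 11 of any one colour, the worst case takes at most 10 of each colour.
That gives 10 + 10 + 10 + 10 + 10 + 10 + 10 + 10 + 10 = 90 socks with no colour reaching 11.
The next sock forces some colour to 11, so 90 + 1 = 91.

91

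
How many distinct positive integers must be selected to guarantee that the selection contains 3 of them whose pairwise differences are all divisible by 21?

Integers whose pairwise differences are multiples of 21 are exactly those sharing a remainder mod 21. Pigeonhole: the 21 residue classes mod 21 are the pigeonholes.
With 42 integers one could put 2 in each residue class and have no class reach 3.
The 43rd integer pushes some class to 3, so 21·2 + 1 = 43.

43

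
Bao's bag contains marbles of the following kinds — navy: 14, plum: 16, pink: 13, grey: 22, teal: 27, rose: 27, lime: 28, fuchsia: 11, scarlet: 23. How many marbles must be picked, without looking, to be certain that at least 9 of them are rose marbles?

163

In the worst case for collecting rose marbles, every non-rose marble comes out first.
There are 14 + 16 + 13 + 22 + 27 + 28 + 11 + 23 = 154 non-rose marbles altogether.
After those, each further marble must be rose, so 154 + 9 = 163 draws guarantee 9 rose marbles.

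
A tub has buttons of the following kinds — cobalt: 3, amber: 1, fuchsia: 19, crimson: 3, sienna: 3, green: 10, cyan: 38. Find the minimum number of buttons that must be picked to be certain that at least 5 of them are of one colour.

An adversary could hand out at most 4 buttons per colour (4 colours run out sooner): 3 + 1 + 4 + 3 + 3 + 4 + 4 = 22 buttons and still no colour has 5.
One more button lands in a colour already at 4, so 23 draws are enough and 22 are not.

23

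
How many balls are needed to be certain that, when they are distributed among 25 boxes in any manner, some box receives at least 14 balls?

326

With 325 balls one could put exactly 13 in each of the 25 boxes, and no box would reach 14.
By pigeonhole, one more ball must land in a box that already has 13, giving it 14.
So 25 × 13 + 1 = 326 balls are required.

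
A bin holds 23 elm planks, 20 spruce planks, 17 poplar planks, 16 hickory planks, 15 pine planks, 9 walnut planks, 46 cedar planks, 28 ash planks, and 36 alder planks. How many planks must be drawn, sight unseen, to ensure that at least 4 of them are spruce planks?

194

In the worst case for collecting spruce planks, every non-spruce plank comes out first.
There are 23 + 17 + 16 + 15 + 9 + 46 + 28 + 36 = 190 non-spruce planks altogether.
After those, each further plank must be spruce, so 190 + 4 = 194 draws guarantee 4 spruce planks.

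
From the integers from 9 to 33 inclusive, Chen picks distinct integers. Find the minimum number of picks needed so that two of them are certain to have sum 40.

15

Two chosen integers sum to 40 exactly when both halves of some pair {x, 40−x} with 9 ≤ x ≤ 40−x ≤ 31 are chosen — 11 such pairs.
The remaining 3 elements (those with no distinct partner in range) can never complete a 40-sum, so the worst case takes all of them and one from each pair: 3 + 11 = 14.
By pigeonhole, the 15th integer has to be the second member of some pair, so 14 + 1 = 15.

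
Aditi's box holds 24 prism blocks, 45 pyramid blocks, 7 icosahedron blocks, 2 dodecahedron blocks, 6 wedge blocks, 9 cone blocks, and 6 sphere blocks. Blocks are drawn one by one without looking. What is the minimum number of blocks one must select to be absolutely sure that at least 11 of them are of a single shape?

51

An adversary could hand out at most 10 blocks per shape (5 shapes run out sooner): 10 + 10 + 7 + 2 + 6 + 9 + 6 = 50 blocks and still no shape has 11.
One more block lands in a shape already at 10, so 51 draws are enough and 50 are not.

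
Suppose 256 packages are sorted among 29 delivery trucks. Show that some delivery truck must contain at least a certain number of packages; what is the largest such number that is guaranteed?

The 29 delivery trucks are the holes and the 256 packages are the pigeons.
If every delivery truck held at most 8 packages, the total would be at most 29 × 8 = 232, which is less than 256.
So some delivery truck holds at least ⌈256/29⌉ = 9 packages.

9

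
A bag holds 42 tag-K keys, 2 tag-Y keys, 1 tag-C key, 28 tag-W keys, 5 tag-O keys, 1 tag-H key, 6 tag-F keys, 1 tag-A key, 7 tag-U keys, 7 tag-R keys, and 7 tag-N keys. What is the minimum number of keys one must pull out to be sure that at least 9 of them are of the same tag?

54

An adversary could hand out at most 8 keys per tag (9 tags run out sooner): 8 + 2 + 1 + 8 + 5 + 1 + 6 + 1 + 7 + 7 + 7 = 53 keys and still no tag has 9.
By pigeonhole, one more key lands in a tag already at 8, so 54 draws are enough and 53 are not.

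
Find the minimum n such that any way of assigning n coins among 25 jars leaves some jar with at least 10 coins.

226

With 225 coins one could put exactly 9 in each of the 25 jars, and no jar would reach 10.
Pigeonhole: one more coin must land in a jar that already has 9, giving it 10.
So 25 × 9 + 1 = 226 coins are required.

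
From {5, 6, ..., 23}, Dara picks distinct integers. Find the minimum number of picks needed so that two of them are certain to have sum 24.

Group the elements by complementary pair {x, 24−x}: {5,19}, {6,18}, {7,17}, …, giving 7 two-element pairs, the single value 12 (it cannot pair with itself since the integers are distinct), and 4 integers whose partner 24−x falls outside [5,23].
By the pigeonhole principle, treating each of those 12 groups as a pigeonhole, one can pick one integer per group — 12 integers — with no two summing to 24.
The 13th integer lands in an occupied pair, forcing a sum of 24.

13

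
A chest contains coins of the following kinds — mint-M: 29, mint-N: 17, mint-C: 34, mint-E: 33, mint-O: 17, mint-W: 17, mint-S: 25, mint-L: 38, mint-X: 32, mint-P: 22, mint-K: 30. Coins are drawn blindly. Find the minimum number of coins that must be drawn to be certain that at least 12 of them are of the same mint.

The 11 mints are the holes; the coins drawn are the pigeons.
To avoid 12 of any one mint, the worst case takes at most 11 of each mint.
That gives 11 + 11 + 11 + 11 + 11 + 11 + 11 + 11 + 11 + 11 + 11 = 121 coins with no mint reaching 12.
The next coin forces some mint to 12, so 121 + 1 = 122.

122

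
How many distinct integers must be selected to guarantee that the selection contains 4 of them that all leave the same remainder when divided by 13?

The 13 residue classes mod 13 are the pigeonholes.
With 39 integers one could put 3 in each residue class and have no class reach 4.
The 40th integer pushes some class to 4, so 13·3 + 1 = 40.

40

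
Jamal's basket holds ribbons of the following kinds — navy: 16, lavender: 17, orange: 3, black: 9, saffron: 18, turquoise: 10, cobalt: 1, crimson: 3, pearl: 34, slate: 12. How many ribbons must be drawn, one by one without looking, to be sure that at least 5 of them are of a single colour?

36

The 10 colours are the holes; the ribbons drawn are the pigeons.
To avoid 5 of any one colour, the worst case takes at most 4 of each colour, or every ribbon of a colour that has fewer than 4.
That gives 4 + 4 + 3 + 4 + 4 + 4 + 1 + 3 + 4 + 4 = 35 ribbons with no colour reaching 5.
The next ribbon forces some colour to 5, so 35 + 1 = 36.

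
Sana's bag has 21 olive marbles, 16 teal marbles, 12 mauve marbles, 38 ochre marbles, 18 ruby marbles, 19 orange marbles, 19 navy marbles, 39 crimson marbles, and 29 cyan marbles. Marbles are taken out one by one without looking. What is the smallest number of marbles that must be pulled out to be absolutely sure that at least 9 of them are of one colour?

73

An adversary could hand out at most 8 marbles per colour: 8 + 8 + 8 + 8 + 8 + 8 + 8 + 8 + 8 = 72 marbles and still no colour has 9.
One more marble lands in a colour already at 8, so 73 draws are enough and 72 are not.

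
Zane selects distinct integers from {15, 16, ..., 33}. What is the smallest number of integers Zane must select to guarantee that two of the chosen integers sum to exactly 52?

Two chosen integers sum to 52 exactly when both halves of some pair {x, 52−x} with 19 ≤ x ≤ 52−x ≤ 33 are chosen — 7 such pairs.
The remaining 5 elements (those with no distinct partner in range) can never complete a 52-sum, so the worst case takes all of them and one from each pair: 5 + 7 = 12.
By pigeonhole, the 13th integer has to be the second member of some pair, so 12 + 1 = 13.

13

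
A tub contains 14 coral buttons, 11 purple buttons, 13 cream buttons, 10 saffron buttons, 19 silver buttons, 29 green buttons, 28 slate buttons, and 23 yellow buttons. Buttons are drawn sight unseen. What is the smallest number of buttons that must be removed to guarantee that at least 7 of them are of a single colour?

Pigeonhole: the 8 colours are the holes; the buttons drawn are the pigeons.
To avoid 7 of any one colour, the worst case takes at most 6 of each colour.
That gives 6 + 6 + 6 + 6 + 6 + 6 + 6 + 6 = 48 buttons with no colour reaching 7.
The next button forces some colour to 7, so 48 + 1 = 49.

49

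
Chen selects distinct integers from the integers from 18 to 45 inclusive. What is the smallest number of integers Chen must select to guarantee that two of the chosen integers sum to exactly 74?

21

Two chosen integers sum to 74 exactly when both halves of some pair {x, 74−x} with 29 ≤ x ≤ 74−x ≤ 45 are chosen — 8 such pairs.
The remaining 12 elements (those with no distinct partner in range) can never complete a 74-sum, so the worst case takes all of them and one from each pair: 12 + 8 = 20.
Pigeonhole: the 21st integer has to be the second member of some pair, so 20 + 1 = 21.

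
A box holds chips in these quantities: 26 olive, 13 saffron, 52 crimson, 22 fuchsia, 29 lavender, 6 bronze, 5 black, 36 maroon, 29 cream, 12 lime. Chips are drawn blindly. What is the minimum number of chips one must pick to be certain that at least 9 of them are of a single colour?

The 10 colours are the holes; the chips drawn are the pigeons.
To avoid 9 of any one colour, the worst case takes at most 8 of each colour, or every chip of a colour that has fewer than 8.
That gives 8 + 8 + 8 + 8 + 8 + 6 + 5 + 8 + 8 + 8 = 75 chips with no colour reaching 9.
The next chip forces some colour to 9, so 75 + 1 = 76.

76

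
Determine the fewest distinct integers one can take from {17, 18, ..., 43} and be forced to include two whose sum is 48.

A set avoiding the sum 48 can contain at most one of each pair {x, 48−x}, plus the 13 elements whose complement lies outside the range or equal to its own complement.
The integers 24, …, 43 (20 of them) are such a set: any two sum to at least 24+25 = 49 > 48.
Pigeonhole: any 21st integer completes one of the 7 pairs, so 21 choices force a sum of 48.

21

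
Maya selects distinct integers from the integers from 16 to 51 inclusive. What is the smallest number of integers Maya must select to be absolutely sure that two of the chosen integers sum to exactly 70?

A set avoiding the sum 70 can contain at most one of each pair {x, 70−x}, plus the 4 elements whose complement lies outside the range or equal to its own complement.
The integers 16, …, 35 (20 of them) are such a set: any two sum to at least 16+17 = 33 and at most 34+35 = 69 < 70.
By pigeonhole, any 21st integer completes one of the 16 pairs, so 21 choices force a sum of 70.

21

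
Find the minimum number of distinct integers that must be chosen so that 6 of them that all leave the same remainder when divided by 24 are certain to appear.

The 24 residue classes mod 24 are the pigeonholes.
With 120 integers one could put 5 in each residue class and have no class reach 6.
The 121st integer pushes some class to 6, so 24·5 + 1 = 121.

121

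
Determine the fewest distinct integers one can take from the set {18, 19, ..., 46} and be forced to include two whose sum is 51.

22

Two chosen integers sum to 51 exactly when both halves of some pair {x, 51−x} with 18 ≤ x ≤ 51−x ≤ 33 are chosen — 8 such pairs.
The remaining 13 elements (those with no distinct partner in range) can never complete a 51-sum, so the worst case takes all of them and one from each pair: 13 + 8 = 21.
By pigeonhole, the 22nd integer has to be the second member of some pair, so 21 + 1 = 22.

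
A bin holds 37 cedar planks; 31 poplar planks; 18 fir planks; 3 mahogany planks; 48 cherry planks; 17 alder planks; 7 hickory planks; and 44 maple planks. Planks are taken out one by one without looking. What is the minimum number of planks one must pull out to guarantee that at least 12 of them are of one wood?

77

An adversary could hand out at most 11 planks per wood (mahogany, hickory run out sooner): 11 + 11 + 11 + 3 + 11 + 11 + 7 + 11 = 76 planks and still no wood has 12.
By the pigeonhole principle, one more plank lands in a wood already at 11, so 77 draws are enough and 76 are not.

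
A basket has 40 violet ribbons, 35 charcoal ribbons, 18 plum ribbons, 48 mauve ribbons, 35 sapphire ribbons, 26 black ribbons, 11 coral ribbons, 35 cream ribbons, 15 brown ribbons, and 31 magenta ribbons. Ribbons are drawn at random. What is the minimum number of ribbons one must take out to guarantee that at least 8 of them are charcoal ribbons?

267

In the worst case for collecting charcoal ribbons, every non-charcoal ribbon comes out first.
There are 40 + 18 + 48 + 35 + 26 + 11 + 35 + 15 + 31 = 259 non-charcoal ribbons altogether.
After those, each further ribbon must be charcoal, so 259 + 8 = 267 draws guarantee 8 charcoal ribbons.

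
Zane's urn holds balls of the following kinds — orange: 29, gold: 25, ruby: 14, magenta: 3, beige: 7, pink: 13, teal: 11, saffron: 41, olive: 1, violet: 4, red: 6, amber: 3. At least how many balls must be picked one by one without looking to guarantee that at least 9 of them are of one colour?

73

An adversary could hand out at most 8 balls per colour (6 colours run out sooner): 8 + 8 + 8 + 3 + 7 + 8 + 8 + 8 + 1 + 4 + 6 + 3 = 72 balls and still no colour has 9.
By the pigeonhole principle, one more ball lands in a colour already at 8, so 73 draws are enough and 72 are not.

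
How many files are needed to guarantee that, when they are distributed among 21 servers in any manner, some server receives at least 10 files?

190

With 189 files one could put exactly 9 in each of the 21 servers, and no server would reach 10.
By the pigeonhole principle, one more file must land in a server that already has 9, giving it 10.
So 21 × 9 + 1 = 190 files are required.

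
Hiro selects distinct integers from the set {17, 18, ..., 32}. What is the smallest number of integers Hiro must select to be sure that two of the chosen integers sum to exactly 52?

Two chosen integers sum to 52 exactly when both halves of some pair {x, 52−x} with 20 ≤ x ≤ 52−x ≤ 32 are chosen — 6 such pairs.
The remaining 4 elements (those with no distinct partner in range) can never complete a 52-sum, so the worst case takes all of them and one from each pair: 4 + 6 = 10.
By the pigeonhole principle, the 11th integer has to be the second member of some pair, so 10 + 1 = 11.

11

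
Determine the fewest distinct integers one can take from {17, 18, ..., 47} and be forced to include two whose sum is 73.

21

A set avoiding the sum 73 can contain at most one of each pair {x, 73−x}, plus the 9 elements whose complement lies outside the range.
The integers 17, …, 36 (20 of them) are such a set: any two sum to at least 17+18 = 35 and at most 35+36 = 71 < 73.
Any 21st integer completes one of the 11 pairs, so 21 choices force a sum of 73.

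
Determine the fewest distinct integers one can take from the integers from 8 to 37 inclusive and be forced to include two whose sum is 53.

Two chosen integers sum to 53 exactly when both halves of some pair {x, 53−x} with 16 ≤ x ≤ 53−x ≤ 37 are chosen — 11 such pairs.
The remaining 8 elements (those with no distinct partner in range) can never complete a 53-sum, so the worst case takes all of them and one from each pair: 8 + 11 = 19.
Pigeonhole: the 20th integer has to be the second member of some pair, so 19 + 1 = 20.

20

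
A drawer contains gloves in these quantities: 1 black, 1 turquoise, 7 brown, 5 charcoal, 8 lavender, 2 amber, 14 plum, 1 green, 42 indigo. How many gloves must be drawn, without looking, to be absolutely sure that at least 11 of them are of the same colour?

46

Put each drawn glove into a box by colour. The largest draw with every box below 11 takes min(count, 10) from each colour; colours with fewer than 10 contribute all they have.
Σ min(cᵢ, 10) = 1 + 1 + 7 + 5 + 8 + 2 + 10 + 1 + 10 = 45.
Draw number 45 + 1 = 46 must push one box to 11.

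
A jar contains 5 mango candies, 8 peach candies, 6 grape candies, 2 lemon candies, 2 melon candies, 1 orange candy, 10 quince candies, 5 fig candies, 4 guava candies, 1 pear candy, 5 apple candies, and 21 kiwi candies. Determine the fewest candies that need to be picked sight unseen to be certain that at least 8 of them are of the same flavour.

53

The 12 flavours are the holes; the candies drawn are the pigeons.
To avoid 8 of any one flavour, the worst case takes at most 7 of each flavour, or every candy of a flavour that has fewer than 7.
That gives 5 + 7 + 6 + 2 + 2 + 1 + 7 + 5 + 4 + 1 + 5 + 7 = 52 candies with no flavour reaching 8.
The next candy forces some flavour to 8, so 52 + 1 = 53.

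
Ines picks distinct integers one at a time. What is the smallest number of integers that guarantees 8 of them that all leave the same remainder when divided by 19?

134

The 19 residue classes mod 19 are the pigeonholes.
With 133 integers one could put 7 in each residue class and have no class reach 8.
The 134th integer pushes some class to 8, so 19·7 + 1 = 134.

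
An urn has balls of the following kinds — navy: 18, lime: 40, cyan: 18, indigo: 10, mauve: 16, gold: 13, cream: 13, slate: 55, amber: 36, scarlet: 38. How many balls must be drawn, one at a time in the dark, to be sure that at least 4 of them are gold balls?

In the worst case for collecting gold balls, every non-gold ball comes out first.
There are 18 + 40 + 18 + 10 + 16 + 13 + 55 + 36 + 38 = 244 non-gold balls altogether.
After those, each further ball must be gold, so 244 + 4 = 248 draws guarantee 4 gold balls.

248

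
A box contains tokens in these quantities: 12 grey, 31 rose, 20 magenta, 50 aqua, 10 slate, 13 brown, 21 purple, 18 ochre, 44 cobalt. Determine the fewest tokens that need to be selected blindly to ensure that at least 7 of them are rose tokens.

195

In the worst case for collecting rose tokens, every non-rose token comes out first.
There are 12 + 20 + 50 + 10 + 13 + 21 + 18 + 44 = 188 non-rose tokens altogether.
After those, each further token must be rose, so 188 + 7 = 195 draws guarantee 7 rose tokens.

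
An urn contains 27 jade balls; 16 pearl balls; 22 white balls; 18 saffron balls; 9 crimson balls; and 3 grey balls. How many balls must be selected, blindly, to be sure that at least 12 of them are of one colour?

57

An adversary could hand out at most 11 balls per colour (crimson, grey run out sooner): 11 + 11 + 11 + 11 + 9 + 3 = 56 balls and still no colour has 12.
One more ball lands in a colour already at 11, so 57 draws are enough and 56 are not.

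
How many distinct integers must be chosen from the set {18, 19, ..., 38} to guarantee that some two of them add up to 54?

Group the elements by complementary pair {x, 54−x}: {18,36}, {19,35}, {20,34}, …, giving 9 two-element pairs, the single value 27 (it cannot pair with itself since the integers are distinct), and 2 integers whose partner 54−x falls outside [18,38].
By the pigeonhole principle, treating each of those 12 groups as a pigeonhole, one can pick one integer per group — 12 integers — with no two summing to 54.
The 13th integer lands in an occupied pair, forcing a sum of 54.

13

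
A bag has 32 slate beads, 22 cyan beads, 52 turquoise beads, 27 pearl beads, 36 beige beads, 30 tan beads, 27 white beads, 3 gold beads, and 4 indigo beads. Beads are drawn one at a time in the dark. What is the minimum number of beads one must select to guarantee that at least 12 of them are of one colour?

Pigeonhole: the 9 colours are the holes; the beads drawn are the pigeons.
To avoid 12 of any one colour, the worst case takes at most 11 of each colour, or every bead of a colour that has fewer than 11.
That gives 11 + 11 + 11 + 11 + 11 + 11 + 11 + 3 + 4 = 84 beads with no colour reaching 12.
The next bead forces some colour to 12, so 84 + 1 = 85.

85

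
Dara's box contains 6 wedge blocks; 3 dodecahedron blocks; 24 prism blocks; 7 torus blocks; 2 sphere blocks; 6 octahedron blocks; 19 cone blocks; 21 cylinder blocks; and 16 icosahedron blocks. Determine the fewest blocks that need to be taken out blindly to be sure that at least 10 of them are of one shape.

61

An adversary could hand out at most 9 blocks per shape (5 shapes run out sooner): 6 + 3 + 9 + 7 + 2 + 6 + 9 + 9 + 9 = 60 blocks and still no shape has 10.
One more block lands in a shape already at 9, so 61 draws are enough and 60 are not.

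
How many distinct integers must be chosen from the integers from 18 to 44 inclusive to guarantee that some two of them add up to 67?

17

A set avoiding the sum 67 can contain at most one of each pair {x, 67−x}, plus the 5 elements whose complement lies outside the range.
The integers 18, …, 33 (16 of them) are such a set: any two sum to at least 18+19 = 37 and at most 32+33 = 65 < 67.
Any 17th integer completes one of the 11 pairs, so 17 choices force a sum of 67.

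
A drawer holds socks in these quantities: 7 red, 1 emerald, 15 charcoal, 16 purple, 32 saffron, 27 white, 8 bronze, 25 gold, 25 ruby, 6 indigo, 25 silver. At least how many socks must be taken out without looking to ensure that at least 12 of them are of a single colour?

An adversary could hand out at most 11 socks per colour (4 colours run out sooner): 7 + 1 + 11 + 11 + 11 + 11 + 8 + 11 + 11 + 6 + 11 = 99 socks and still no colour has 12.
By pigeonhole, one more sock lands in a colour already at 11, so 100 draws are enough and 99 are not.

100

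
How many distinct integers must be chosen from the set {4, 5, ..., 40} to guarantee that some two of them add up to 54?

A set avoiding the sum 54 can contain at most one of each pair {x, 54−x}, plus the 11 elements whose complement lies outside the range or equal to its own complement.
The integers 4, …, 27 (24 of them) are such a set: any two sum to at least 4+5 = 9 and at most 26+27 = 53 < 54.
Pigeonhole: any 25th integer completes one of the 13 pairs, so 25 choices force a sum of 54.

25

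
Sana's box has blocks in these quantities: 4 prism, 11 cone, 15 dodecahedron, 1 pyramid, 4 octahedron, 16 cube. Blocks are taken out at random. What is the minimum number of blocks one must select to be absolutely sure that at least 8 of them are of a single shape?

31

By pigeonhole, the 6 shapes are the holes; the blocks drawn are the pigeons.
To avoid 8 of any one shape, the worst case takes at most 7 of each shape, or every block of a shape that has fewer than 7.
That gives 4 + 7 + 7 + 1 + 4 + 7 = 30 blocks with no shape reaching 8.
The next block forces some shape to 8, so 30 + 1 = 31.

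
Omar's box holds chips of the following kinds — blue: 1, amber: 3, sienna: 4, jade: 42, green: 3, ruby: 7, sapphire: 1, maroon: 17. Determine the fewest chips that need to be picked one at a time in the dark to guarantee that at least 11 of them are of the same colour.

An adversary could hand out at most 10 chips per colour (6 colours run out sooner): 1 + 3 + 4 + 10 + 3 + 7 + 1 + 10 = 39 chips and still no colour has 11.
One more chip lands in a colour already at 10, so 40 draws are enough and 39 are not.

40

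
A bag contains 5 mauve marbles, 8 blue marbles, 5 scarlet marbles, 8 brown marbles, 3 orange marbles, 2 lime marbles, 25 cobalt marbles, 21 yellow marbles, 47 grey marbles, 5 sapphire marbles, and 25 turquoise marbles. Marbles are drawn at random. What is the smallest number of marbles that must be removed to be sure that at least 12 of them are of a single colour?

By pigeonhole, put each drawn marble into a box by colour. The largest draw with every box below 12 takes min(count, 11) from each colour; colours with fewer than 11 contribute all they have.
Σ min(cᵢ, 11) = 5 + 8 + 5 + 8 + 3 + 2 + 11 + 11 + 11 + 5 + 11 = 80.
Draw number 80 + 1 = 81 must push one box to 12.

81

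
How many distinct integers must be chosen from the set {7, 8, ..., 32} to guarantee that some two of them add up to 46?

18

Two chosen integers sum to 46 exactly when both halves of some pair {x, 46−x} with 14 ≤ x ≤ 46−x ≤ 32 are chosen — 9 such pairs.
The remaining 8 elements (those with no distinct partner in range) can never complete a 46-sum, so the worst case takes all of them and one from each pair: 8 + 9 = 17.
Pigeonhole: the 18th integer has to be the second member of some pair, so 17 + 1 = 18.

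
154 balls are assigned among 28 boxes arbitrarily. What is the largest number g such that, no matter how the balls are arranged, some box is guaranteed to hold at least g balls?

6

The 28 boxes are the holes and the 154 balls are the pigeons.
If every box held at most 5 balls, the total would be at most 28 × 5 = 140, which is less than 154.
So some box holds at least ⌈154/28⌉ = 6 balls.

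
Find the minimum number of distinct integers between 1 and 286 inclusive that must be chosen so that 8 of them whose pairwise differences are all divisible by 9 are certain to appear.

Integers whose pairwise differences are multiples of 9 are exactly those sharing a remainder mod 9. Pigeonhole: the 9 residue classes mod 9 are the pigeonholes.
With 63 integers one could put 7 in each residue class and have no class reach 8.
The 64th integer pushes some class to 8, so 9·7 + 1 = 64.

64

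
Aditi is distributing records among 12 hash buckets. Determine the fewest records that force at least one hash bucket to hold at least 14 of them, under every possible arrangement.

With 156 records one could put exactly 13 in each of the 12 hash buckets, and no hash bucket would reach 14.
By the pigeonhole principle, one more record must land in a hash bucket that already has 13, giving it 14.
So 12 × 13 + 1 = 157 records are required.

157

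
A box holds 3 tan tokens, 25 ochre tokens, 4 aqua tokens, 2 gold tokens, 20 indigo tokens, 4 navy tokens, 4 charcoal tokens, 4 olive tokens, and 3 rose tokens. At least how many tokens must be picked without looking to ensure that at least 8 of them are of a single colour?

An adversary could hand out at most 7 tokens per colour (7 colours run out sooner): 3 + 7 + 4 + 2 + 7 + 4 + 4 + 4 + 3 = 38 tokens and still no colour has 8.
By pigeonhole, one more token lands in a colour already at 7, so 39 draws are enough and 38 are not.

39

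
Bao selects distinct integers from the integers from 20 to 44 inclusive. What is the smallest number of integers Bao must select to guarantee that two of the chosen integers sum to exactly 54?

Two chosen integers sum to 54 exactly when both halves of some pair {x, 54−x} with 20 ≤ x ≤ 54−x ≤ 34 are chosen — 7 such pairs.
The remaining 11 elements (those with no distinct partner in range) can never complete a 54-sum, so the worst case takes all of them and one from each pair: 11 + 7 = 18.
The 19th integer has to be the second member of some pair, so 18 + 1 = 19.

19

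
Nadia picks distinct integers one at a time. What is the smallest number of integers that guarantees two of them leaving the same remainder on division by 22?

23

Pigeonhole: the 22 residue classes mod 22 are the pigeonholes.
With 22 integers one could put 1 in each residue class and have no class reach 2.
The 23rd integer pushes some class to 2, so 22·1 + 1 = 23.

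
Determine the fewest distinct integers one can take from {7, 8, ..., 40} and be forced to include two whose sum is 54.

22

A set avoiding the sum 54 can contain at most one of each pair {x, 54−x}, plus the 8 elements whose complement lies outside the range or equal to its own complement.
The integers 7, …, 27 (21 of them) are such a set: any two sum to at least 7+8 = 15 and at most 26+27 = 53 < 54.
By the pigeonhole principle, any 22nd integer completes one of the 13 pairs, so 22 choices force a sum of 54.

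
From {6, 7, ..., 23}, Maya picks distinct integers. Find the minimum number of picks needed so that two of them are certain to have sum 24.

A set avoiding the sum 24 can contain at most one of each pair {x, 24−x}, plus the 6 elements whose complement lies outside the range or equal to its own complement.
The integers 12, …, 23 (12 of them) are such a set: any two sum to at least 12+13 = 25 > 24.
By the pigeonhole principle, any 13th integer completes one of the 6 pairs, so 13 choices force a sum of 24.

13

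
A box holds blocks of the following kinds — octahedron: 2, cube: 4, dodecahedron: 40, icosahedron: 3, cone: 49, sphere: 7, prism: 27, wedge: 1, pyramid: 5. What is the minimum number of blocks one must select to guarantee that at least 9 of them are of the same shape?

An adversary could hand out at most 8 blocks per shape (6 shapes run out sooner): 2 + 4 + 8 + 3 + 8 + 7 + 8 + 1 + 5 = 46 blocks and still no shape has 9.
By pigeonhole, one more block lands in a shape already at 8, so 47 draws are enough and 46 are not.

47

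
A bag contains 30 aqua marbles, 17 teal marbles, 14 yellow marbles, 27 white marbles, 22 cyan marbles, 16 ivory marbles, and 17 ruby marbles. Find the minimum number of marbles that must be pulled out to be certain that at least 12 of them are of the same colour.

By the pigeonhole principle, put each drawn marble into a box by colour. The largest draw with every box below 12 takes min(count, 11) from each colour.
Σ min(cᵢ, 11) = 11 + 11 + 11 + 11 + 11 + 11 + 11 = 77.
Draw number 77 + 1 = 78 must push one box to 12.

78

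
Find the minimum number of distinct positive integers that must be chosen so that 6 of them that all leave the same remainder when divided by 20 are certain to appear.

101

By pigeonhole, the 20 residue classes mod 20 are the pigeonholes.
With 100 integers one could put 5 in each residue class and have no class reach 6.
The 101st integer pushes some class to 6, so 20·5 + 1 = 101.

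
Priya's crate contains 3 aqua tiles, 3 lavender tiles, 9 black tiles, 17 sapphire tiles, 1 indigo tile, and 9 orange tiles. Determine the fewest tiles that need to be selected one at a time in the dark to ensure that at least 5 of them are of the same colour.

20

An adversary could hand out at most 4 tiles per colour (aqua, lavender, indigo run out sooner): 3 + 3 + 4 + 4 + 1 + 4 = 19 tiles and still no colour has 5.
By pigeonhole, one more tile lands in a colour already at 4, so 20 draws are enough and 19 are not.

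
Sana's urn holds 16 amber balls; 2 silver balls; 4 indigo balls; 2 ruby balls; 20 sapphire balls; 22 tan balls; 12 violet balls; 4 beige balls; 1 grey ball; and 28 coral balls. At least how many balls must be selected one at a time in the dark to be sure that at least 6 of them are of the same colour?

Put each drawn ball into a box by colour. The largest draw with every box below 6 takes min(count, 5) from each colour; colours with fewer than 5 contribute all they have.
Σ min(cᵢ, 5) = 5 + 2 + 4 + 2 + 5 + 5 + 5 + 4 + 1 + 5 = 38.
Draw number 38 + 1 = 39 must push one box to 6.

39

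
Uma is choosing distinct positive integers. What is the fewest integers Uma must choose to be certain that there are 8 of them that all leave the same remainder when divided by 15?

By the pigeonhole principle, the 15 residue classes mod 15 are the pigeonholes.
With 105 integers one could put 7 in each residue class and have no class reach 8.
The 106th integer pushes some class to 8, so 15·7 + 1 = 106.

106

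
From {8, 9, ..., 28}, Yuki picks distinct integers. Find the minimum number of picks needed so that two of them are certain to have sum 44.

16

Two chosen integers sum to 44 exactly when both halves of some pair {x, 44−x} with 16 ≤ x ≤ 44−x ≤ 28 are chosen — 6 such pairs.
The remaining 9 elements (those with no distinct partner in range) can never complete a 44-sum, so the worst case takes all of them and one from each pair: 9 + 6 = 15.
By the pigeonhole principle, the 16th integer has to be the second member of some pair, so 15 + 1 = 16.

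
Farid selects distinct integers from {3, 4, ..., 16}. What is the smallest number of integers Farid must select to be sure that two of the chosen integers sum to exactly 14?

11

Group the elements by complementary pair {x, 14−x}: {3,11}, {4,10}, {5,9}, …, giving 4 two-element pairs, the single value 7 (it cannot pair with itself since the integers are distinct), and 5 integers whose partner 14−x falls outside [3,16].
Pigeonhole: treating each of those 10 groups as a pigeonhole, one can pick one integer per group — 10 integers — with no two summing to 14.
The 11th integer lands in an occupied pair, forcing a sum of 14.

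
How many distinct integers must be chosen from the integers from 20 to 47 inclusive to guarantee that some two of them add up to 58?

Two chosen integers sum to 58 exactly when both halves of some pair {x, 58−x} with 20 ≤ x ≤ 58−x ≤ 38 are chosen — 9 such pairs.
The remaining 10 elements (those with no distinct partner in range) can never complete a 58-sum, so the worst case takes all of them and one from each pair: 10 + 9 = 19.
Pigeonhole: the 20th integer has to be the second member of some pair, so 19 + 1 = 20.

20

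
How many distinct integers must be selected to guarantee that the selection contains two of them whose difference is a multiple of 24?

25

Integers whose pairwise differences are multiples of 24 are exactly those sharing a remainder mod 24. By pigeonhole, the 24 residue classes mod 24 are the pigeonholes.
With 24 integers one could put 1 in each residue class and have no class reach 2.
The 25th integer pushes some class to 2, so 24·1 + 1 = 25.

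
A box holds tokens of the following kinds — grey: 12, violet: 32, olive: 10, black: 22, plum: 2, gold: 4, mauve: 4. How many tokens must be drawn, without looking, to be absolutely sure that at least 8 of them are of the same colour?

39

The 7 colours are the holes; the tokens drawn are the pigeons.
To avoid 8 of any one colour, the worst case takes at most 7 of each colour, or every token of a colour that has fewer than 7.
That gives 7 + 7 + 7 + 7 + 2 + 4 + 4 = 38 tokens with no colour reaching 8.
The next token forces some colour to 8, so 38 + 1 = 39.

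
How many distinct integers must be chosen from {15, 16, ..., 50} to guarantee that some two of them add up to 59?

22

Group the elements by complementary pair {x, 59−x}: {15,44}, {16,43}, {17,42}, …, giving 15 two-element pairs and 6 integers whose partner 59−x falls outside [15,50].
Treating each of those 21 groups as a pigeonhole, one can pick one integer per group — 21 integers — with no two summing to 59.
The 22nd integer lands in an occupied pair, forcing a sum of 59.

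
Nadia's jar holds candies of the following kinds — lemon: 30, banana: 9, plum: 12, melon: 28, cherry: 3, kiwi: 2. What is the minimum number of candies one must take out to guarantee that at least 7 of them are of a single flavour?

An adversary could hand out at most 6 candies per flavour (cherry, kiwi run out sooner): 6 + 6 + 6 + 6 + 3 + 2 = 29 candies and still no flavour has 7.
By the pigeonhole principle, one more candy lands in a flavour already at 6, so 30 draws are enough and 29 are not.

30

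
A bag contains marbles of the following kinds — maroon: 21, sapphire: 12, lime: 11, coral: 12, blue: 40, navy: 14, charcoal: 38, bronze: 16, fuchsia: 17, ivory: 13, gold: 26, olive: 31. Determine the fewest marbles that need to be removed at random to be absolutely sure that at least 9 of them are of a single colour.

Put each drawn marble into a box by colour. The largest draw with every box below 9 takes min(count, 8) from each colour.
Σ min(cᵢ, 8) = 8 + 8 + 8 + 8 + 8 + 8 + 8 + 8 + 8 + 8 + 8 + 8 = 96.
Draw number 96 + 1 = 97 must push one box to 9.

97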